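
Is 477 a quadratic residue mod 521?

yes

477 ≡ 1 (mod 4), so quadratic reciprocity gives (477/521) = (521/477). Reduce: 521 ≡ 44 (mod 477). Now have (44/477).
Factor out 2: 44 = 2^2·11. Since 477 ≡ 5 (mod 8), (2/477) = -1, and (2/477)^2 = +1. Now have (11/477).
477 ≡ 1 (mod 4), so quadratic reciprocity gives (11/477) = (477/11). Reduce: 477 ≡ 4 (mod 11). Now have (4/11).
Factor out 2: 4 = 2^2. Since 11 ≡ 3 (mod 8), (2/11) = -1, and (2/11)^2 = +1. Now have (1/11).
(1/11) = 1. Collecting the sign factors: 1.
(477/521) = 1, and 521 is prime, so 477 is a quadratic residue mod 521.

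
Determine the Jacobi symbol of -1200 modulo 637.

1

Pull out -1: (-1200/637) = (-1/637)·(1200/637). Since 637 ≡ 1 (mod 4), (-1/637) = +1. Now have (1200/637).
Reduce the numerator: 1200 ≡ 563 (mod 637), so (1200/637) = (563/637).
637 ≡ 1 (mod 4), so quadratic reciprocity gives (563/637) = (637/563). Reduce: 637 ≡ 74 (mod 563). Now have (74/563).
Factor out 2: 74 = 2·37. Since 563 ≡ 3 (mod 8), (2/563) = -1. Now have -(37/563).
37 ≡ 1 (mod 4), so quadratic reciprocity gives (37/563) = (563/37). Reduce: 563 ≡ 8 (mod 37). Now have -(8/37).
Factor out 2: 8 = 2^3. Since 37 ≡ 5 (mod 8), (2/37) = -1, and (2/37)^3 = -1. Now have (1/37).
(1/37) = 1. Collecting the sign factors: 1.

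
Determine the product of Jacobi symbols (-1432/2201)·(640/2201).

By multiplicativity, (-1432·640/2201) = (-1432/2201)·(640/2201).
First factor (-1432/2201):
(-1432/2201)
  = (769/2201)    [-1432 ≡ 769 mod 2201]
  = (2201/769)    [QR: 769 ≡ 1 mod 4, sign kept]
  = (663/769)    [2201 ≡ 663 mod 769]
  = (769/663)    [QR: 769 ≡ 1 mod 4, sign kept]
  = (106/663)    [769 ≡ 106 mod 663]
  = (53/663)    [663 ≡ 7 mod 8 ⇒ (2/663) = +1]
  = (663/53)    [QR: 53 ≡ 1 mod 4, sign kept]
  = (27/53)    [663 ≡ 27 mod 53]
  = (53/27)    [QR: 53 ≡ 1 mod 4, sign kept]
  = (26/27)    [53 ≡ 26 mod 27]
  = -(13/27)    [27 ≡ 3 mod 8 ⇒ (2/27) = -1]
  = -(27/13)    [QR: 13 ≡ 1 mod 4, sign kept]
  = -(1/13)    [27 ≡ 1 mod 13]
  = -1    [(1/13) = 1]
Second factor (640/2201):
(640/2201)
  = (5/2201)    [2201 ≡ 1 mod 8 ⇒ (2/2201)^7 = +1]
  = (2201/5)    [QR: 5 ≡ 1 mod 4, sign kept]
  = (1/5)    [2201 ≡ 1 mod 5]
  = 1    [(1/5) = 1]
Product: (-1)·(1) = -1.

-1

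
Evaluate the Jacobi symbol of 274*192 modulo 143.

By multiplicativity, (274·192 / 143) = (274 / 143)·(192 / 143).
First factor (274 / 143):
(274 / 143)
  = (131 / 143)    [274 ≡ 131 mod 143]
  = -(143 / 131)    [QR: both ≡ 3 mod 4, sign flips]
  = -(12 / 131)    [143 ≡ 12 mod 131]
  = -(3 / 131)    [131 ≡ 3 mod 8 ⇒ (2 / 131)^2 = +1]
  = (131 / 3)    [QR: both ≡ 3 mod 4, sign flips]
  = (2 / 3)    [131 ≡ 2 mod 3]
  = -(1 / 3)    [3 ≡ 3 mod 8 ⇒ (2 / 3) = -1]
  = -1    [(1 / 3) = 1]
Second factor (192 / 143):
(192 / 143)
  = (49 / 143)    [192 ≡ 49 mod 143]
  = (143 / 49)    [QR: 49 ≡ 1 mod 4, sign kept]
  = (45 / 49)    [143 ≡ 45 mod 49]
  = (49 / 45)    [QR: 45 ≡ 1 mod 4, sign kept]
  = (4 / 45)    [49 ≡ 4 mod 45]
  = (1 / 45)    [45 ≡ 5 mod 8 ⇒ (2 / 45)^2 = +1]
  = 1    [(1 / 45) = 1]
Product: (-1)·(1) = -1.

-1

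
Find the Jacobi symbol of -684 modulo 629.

-1

(-684|629)
  = (684|629)    [629 ≡ 1 mod 4 ⇒ (-1|629) = +1]
  = (55|629)    [684 ≡ 55 mod 629]
  = (629|55)    [QR: 629 ≡ 1 mod 4, sign kept]
  = (24|55)    [629 ≡ 24 mod 55]
  = (3|55)    [55 ≡ 7 mod 8 ⇒ (2|55)^3 = +1]
  = -(55|3)    [QR: both ≡ 3 mod 4, sign flips]
  = -(1|3)    [55 ≡ 1 mod 3]
  = -1    [(1|3) = 1]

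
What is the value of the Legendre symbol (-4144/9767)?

Reduce the numerator: -4144 ≡ 5623 (mod 9767), so (-4144/9767) = (5623/9767).
Both 5623 ≡ 3 and 9767 ≡ 3 (mod 4), so reciprocity gives (5623/9767) = -(9767/5623). Reduce: 9767 ≡ 4144 (mod 5623). Now have -(4144/5623).
Factor out 2: 4144 = 2^4·259. Since 5623 ≡ 7 (mod 8), (2/5623) = +1, and (2/5623)^4 = +1. Now have -(259/5623).
Both 259 ≡ 3 and 5623 ≡ 3 (mod 4), so reciprocity gives (259/5623) = -(5623/259). Reduce: 5623 ≡ 184 (mod 259). Now have (184/259).
Factor out 2: 184 = 2^3·23. Since 259 ≡ 3 (mod 8), (2/259) = -1, and (2/259)^3 = -1. Now have -(23/259).
Both 23 ≡ 3 and 259 ≡ 3 (mod 4), so reciprocity gives (23/259) = -(259/23). Reduce: 259 ≡ 6 (mod 23). Now have (6/23).
Factor out 2: 6 = 2·3. Since 23 ≡ 7 (mod 8), (2/23) = +1. Now have (3/23).
Both 3 ≡ 3 and 23 ≡ 3 (mod 4), so reciprocity gives (3/23) = -(23/3). Reduce: 23 ≡ 2 (mod 3). Now have -(2/3).
Factor out 2: 2 = 2. Since 3 ≡ 3 (mod 8), (2/3) = -1. Now have (1/3).
(1/3) = 1. Collecting the sign factors: 1.

1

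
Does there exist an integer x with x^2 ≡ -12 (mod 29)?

no

Pull out -1: (-12/29) = (-1/29)·(12/29). Since 29 ≡ 1 (mod 4), (-1/29) = +1. Now have (12/29).
Factor out 2: 12 = 2^2·3. Since 29 ≡ 5 (mod 8), (2/29) = -1, and (2/29)^2 = +1. Now have (3/29).
29 ≡ 1 (mod 4), so quadratic reciprocity gives (3/29) = (29/3). Reduce: 29 ≡ 2 (mod 3). Now have (2/3).
Factor out 2: 2 = 2. Since 3 ≡ 3 (mod 8), (2/3) = -1. Now have -(1/3).
(1/3) = 1. Collecting the sign factors: -1.
The Legendre symbol is -1, so x^2 ≡ -12 (mod 29) has no solution.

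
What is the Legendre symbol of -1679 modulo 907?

1

Reduce the numerator: -1679 ≡ 135 (mod 907), so (-1679|907) = (135|907).
Both 135 ≡ 3 and 907 ≡ 3 (mod 4), so reciprocity gives (135|907) = -(907|135). Reduce: 907 ≡ 97 (mod 135). Now have -(97|135).
97 ≡ 1 (mod 4), so quadratic reciprocity gives (97|135) = (135|97). Reduce: 135 ≡ 38 (mod 97). Now have -(38|97).
Factor out 2: 38 = 2·19. Since 97 ≡ 1 (mod 8), (2|97) = +1. Now have -(19|97).
97 ≡ 1 (mod 4), so quadratic reciprocity gives (19|97) = (97|19). Reduce: 97 ≡ 2 (mod 19). Now have -(2|19).
Factor out 2: 2 = 2. Since 19 ≡ 3 (mod 8), (2|19) = -1. Now have (1|19).
(1|19) = 1. Collecting the sign factors: 1.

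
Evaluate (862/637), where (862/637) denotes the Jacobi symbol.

(862/637)
  = (225/637)    [862 ≡ 225 mod 637]
  = (637/225)    [QR: 225 ≡ 1 mod 4, sign kept]
  = (187/225)    [637 ≡ 187 mod 225]
  = (225/187)    [QR: 225 ≡ 1 mod 4, sign kept]
  = (38/187)    [225 ≡ 38 mod 187]
  = -(19/187)    [187 ≡ 3 mod 8 ⇒ (2/187) = -1]
  = (187/19)    [QR: both ≡ 3 mod 4, sign flips]
  = (16/19)    [187 ≡ 16 mod 19]
  = (1/19)    [19 ≡ 3 mod 8 ⇒ (2/19)^4 = +1]
  = 1    [(1/19) = 1]

1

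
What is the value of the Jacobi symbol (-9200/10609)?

1

Pull out -1: (-9200/10609) = (-1/10609)·(9200/10609). Since 10609 ≡ 1 (mod 4), (-1/10609) = +1. Now have (9200/10609).
Factor out 2: 9200 = 2^4·575. Since 10609 ≡ 1 (mod 8), (2/10609) = +1, and (2/10609)^4 = +1. Now have (575/10609).
10609 ≡ 1 (mod 4), so quadratic reciprocity gives (575/10609) = (10609/575). Reduce: 10609 ≡ 259 (mod 575). Now have (259/575).
Both 259 ≡ 3 and 575 ≡ 3 (mod 4), so reciprocity gives (259/575) = -(575/259). Reduce: 575 ≡ 57 (mod 259). Now have -(57/259).
57 ≡ 1 (mod 4), so quadratic reciprocity gives (57/259) = (259/57). Reduce: 259 ≡ 31 (mod 57). Now have -(31/57).
57 ≡ 1 (mod 4), so quadratic reciprocity gives (31/57) = (57/31). Reduce: 57 ≡ 26 (mod 31). Now have -(26/31).
Factor out 2: 26 = 2·13. Since 31 ≡ 7 (mod 8), (2/31) = +1. Now have -(13/31).
13 ≡ 1 (mod 4), so quadratic reciprocity gives (13/31) = (31/13). Reduce: 31 ≡ 5 (mod 13). Now have -(5/13).
5 ≡ 1 (mod 4), so quadratic reciprocity gives (5/13) = (13/5). Reduce: 13 ≡ 3 (mod 5). Now have -(3/5).
5 ≡ 1 (mod 4), so quadratic reciprocity gives (3/5) = (5/3). Reduce: 5 ≡ 2 (mod 3). Now have -(2/3).
Factor out 2: 2 = 2. Since 3 ≡ 3 (mod 8), (2/3) = -1. Now have (1/3).
(1/3) = 1. Collecting the sign factors: 1.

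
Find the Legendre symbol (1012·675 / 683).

1

By multiplicativity, (1012·675 / 683) = (1012 / 683)·(675 / 683).
First factor (1012 / 683):
(1012 / 683)
  = (329 / 683)    [1012 ≡ 329 mod 683]
  = (683 / 329)    [QR: 329 ≡ 1 mod 4, sign kept]
  = (25 / 329)    [683 ≡ 25 mod 329]
  = (329 / 25)    [QR: 25 ≡ 1 mod 4, sign kept]
  = (4 / 25)    [329 ≡ 4 mod 25]
  = (1 / 25)    [25 ≡ 1 mod 8 ⇒ (2 / 25)^2 = +1]
  = 1    [(1 / 25) = 1]
Second factor (675 / 683):
(675 / 683)
  = -(683 / 675)    [QR: both ≡ 3 mod 4, sign flips]
  = -(8 / 675)    [683 ≡ 8 mod 675]
  = (1 / 675)    [675 ≡ 3 mod 8 ⇒ (2 / 675)^3 = -1]
  = 1    [(1 / 675) = 1]
Product: (1)·(1) = 1.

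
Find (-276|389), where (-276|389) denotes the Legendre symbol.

Reduce the numerator: -276 ≡ 113 (mod 389), so (-276|389) = (113|389).
113 ≡ 1 (mod 4), so quadratic reciprocity gives (113|389) = (389|113). Reduce: 389 ≡ 50 (mod 113). Now have (50|113).
Factor out 2: 50 = 2·25. Since 113 ≡ 1 (mod 8), (2|113) = +1. Now have (25|113).
25 ≡ 1 (mod 4), so quadratic reciprocity gives (25|113) = (113|25). Reduce: 113 ≡ 13 (mod 25). Now have (13|25).
13 ≡ 1 (mod 4), so quadratic reciprocity gives (13|25) = (25|13). Reduce: 25 ≡ 12 (mod 13). Now have (12|13).
Factor out 2: 12 = 2^2·3. Since 13 ≡ 5 (mod 8), (2|13) = -1, and (2|13)^2 = +1. Now have (3|13).
13 ≡ 1 (mod 4), so quadratic reciprocity gives (3|13) = (13|3). Reduce: 13 ≡ 1 (mod 3). Now have (1|3).
(1|3) = 1. Collecting the sign factors: 1.

1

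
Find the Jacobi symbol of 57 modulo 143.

1

57 ≡ 1 (mod 4), so quadratic reciprocity gives (57/143) = (143/57). Reduce: 143 ≡ 29 (mod 57). Now have (29/57).
29 ≡ 1 (mod 4), so quadratic reciprocity gives (29/57) = (57/29). Reduce: 57 ≡ 28 (mod 29). Now have (28/29).
Factor out 2: 28 = 2^2·7. Since 29 ≡ 5 (mod 8), (2/29) = -1, and (2/29)^2 = +1. Now have (7/29).
29 ≡ 1 (mod 4), so quadratic reciprocity gives (7/29) = (29/7). Reduce: 29 ≡ 1 (mod 7). Now have (1/7).
(1/7) = 1. Collecting the sign factors: 1.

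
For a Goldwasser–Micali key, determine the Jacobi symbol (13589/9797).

-1

(13589/9797)
  = (3792/9797)    [13589 ≡ 3792 mod 9797]
  = (237/9797)    [9797 ≡ 5 mod 8 ⇒ (2/9797)^4 = +1]
  = (9797/237)    [QR: 237 ≡ 1 mod 4, sign kept]
  = (80/237)    [9797 ≡ 80 mod 237]
  = (5/237)    [237 ≡ 5 mod 8 ⇒ (2/237)^4 = +1]
  = (237/5)    [QR: 5 ≡ 1 mod 4, sign kept]
  = (2/5)    [237 ≡ 2 mod 5]
  = -(1/5)    [5 ≡ 5 mod 8 ⇒ (2/5) = -1]
  = -1    [(1/5) = 1]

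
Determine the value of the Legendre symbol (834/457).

Reduce the numerator: 834 ≡ 377 (mod 457), so (834/457) = (377/457).
377 ≡ 1 (mod 4), so quadratic reciprocity gives (377/457) = (457/377). Reduce: 457 ≡ 80 (mod 377). Now have (80/377).
Factor out 2: 80 = 2^4·5. Since 377 ≡ 1 (mod 8), (2/377) = +1, and (2/377)^4 = +1. Now have (5/377).
5 ≡ 1 (mod 4), so quadratic reciprocity gives (5/377) = (377/5). Reduce: 377 ≡ 2 (mod 5). Now have (2/5).
Factor out 2: 2 = 2. Since 5 ≡ 5 (mod 8), (2/5) = -1. Now have -(1/5).
(1/5) = 1. Collecting the sign factors: -1.

-1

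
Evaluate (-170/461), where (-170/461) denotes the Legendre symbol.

-1

Reduce the numerator: -170 ≡ 291 (mod 461), so (-170/461) = (291/461).
461 ≡ 1 (mod 4), so quadratic reciprocity gives (291/461) = (461/291). Reduce: 461 ≡ 170 (mod 291). Now have (170/291).
Factor out 2: 170 = 2·85. Since 291 ≡ 3 (mod 8), (2/291) = -1. Now have -(85/291).
85 ≡ 1 (mod 4), so quadratic reciprocity gives (85/291) = (291/85). Reduce: 291 ≡ 36 (mod 85). Now have -(36/85).
Factor out 2: 36 = 2^2·9. Since 85 ≡ 5 (mod 8), (2/85) = -1, and (2/85)^2 = +1. Now have -(9/85).
9 ≡ 1 (mod 4), so quadratic reciprocity gives (9/85) = (85/9). Reduce: 85 ≡ 4 (mod 9). Now have -(4/9).
Factor out 2: 4 = 2^2. Since 9 ≡ 1 (mod 8), (2/9) = +1, and (2/9)^2 = +1. Now have -(1/9).
(1/9) = 1. Collecting the sign factors: -1.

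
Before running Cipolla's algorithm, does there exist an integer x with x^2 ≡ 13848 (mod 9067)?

(13848|9067)
  = (4781|9067)    [13848 ≡ 4781 mod 9067]
  = (9067|4781)    [QR: 4781 ≡ 1 mod 4, sign kept]
  = (4286|4781)    [9067 ≡ 4286 mod 4781]
  = -(2143|4781)    [4781 ≡ 5 mod 8 ⇒ (2|4781) = -1]
  = -(4781|2143)    [QR: 4781 ≡ 1 mod 4, sign kept]
  = -(495|2143)    [4781 ≡ 495 mod 2143]
  = (2143|495)    [QR: both ≡ 3 mod 4, sign flips]
  = (163|495)    [2143 ≡ 163 mod 495]
  = -(495|163)    [QR: both ≡ 3 mod 4, sign flips]
  = -(6|163)    [495 ≡ 6 mod 163]
  = (3|163)    [163 ≡ 3 mod 8 ⇒ (2|163) = -1]
  = -(163|3)    [QR: both ≡ 3 mod 4, sign flips]
  = -(1|3)    [163 ≡ 1 mod 3]
  = -1    [(1|3) = 1]
The Legendre symbol is -1, so x^2 ≡ 13848 (mod 9067) has no solution.

no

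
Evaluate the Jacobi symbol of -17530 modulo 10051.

1

(-17530/10051)
  = (2572/10051)    [-17530 ≡ 2572 mod 10051]
  = (643/10051)    [10051 ≡ 3 mod 8 ⇒ (2/10051)^2 = +1]
  = -(10051/643)    [QR: both ≡ 3 mod 4, sign flips]
  = -(406/643)    [10051 ≡ 406 mod 643]
  = (203/643)    [643 ≡ 3 mod 8 ⇒ (2/643) = -1]
  = -(643/203)    [QR: both ≡ 3 mod 4, sign flips]
  = -(34/203)    [643 ≡ 34 mod 203]
  = (17/203)    [203 ≡ 3 mod 8 ⇒ (2/203) = -1]
  = (203/17)    [QR: 17 ≡ 1 mod 4, sign kept]
  = (16/17)    [203 ≡ 16 mod 17]
  = (1/17)    [17 ≡ 1 mod 8 ⇒ (2/17)^4 = +1]
  = 1    [(1/17) = 1]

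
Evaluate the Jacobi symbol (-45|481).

1

Reduce the numerator: -45 ≡ 436 (mod 481), so (-45|481) = (436|481).
Factor out 2: 436 = 2^2·109. Since 481 ≡ 1 (mod 8), (2|481) = +1, and (2|481)^2 = +1. Now have (109|481).
109 ≡ 1 (mod 4), so quadratic reciprocity gives (109|481) = (481|109). Reduce: 481 ≡ 45 (mod 109). Now have (45|109).
45 ≡ 1 (mod 4), so quadratic reciprocity gives (45|109) = (109|45). Reduce: 109 ≡ 19 (mod 45). Now have (19|45).
45 ≡ 1 (mod 4), so quadratic reciprocity gives (19|45) = (45|19). Reduce: 45 ≡ 7 (mod 19). Now have (7|19).
Both 7 ≡ 3 and 19 ≡ 3 (mod 4), so reciprocity gives (7|19) = -(19|7). Reduce: 19 ≡ 5 (mod 7). Now have -(5|7).
5 ≡ 1 (mod 4), so quadratic reciprocity gives (5|7) = (7|5). Reduce: 7 ≡ 2 (mod 5). Now have -(2|5).
Factor out 2: 2 = 2. Since 5 ≡ 5 (mod 8), (2|5) = -1. Now have (1|5).
(1|5) = 1. Collecting the sign factors: 1.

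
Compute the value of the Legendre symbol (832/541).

(832/541)
  = (291/541)    [832 ≡ 291 mod 541]
  = (541/291)    [QR: 541 ≡ 1 mod 4, sign kept]
  = (250/291)    [541 ≡ 250 mod 291]
  = -(125/291)    [291 ≡ 3 mod 8 ⇒ (2/291) = -1]
  = -(291/125)    [QR: 125 ≡ 1 mod 4, sign kept]
  = -(41/125)    [291 ≡ 41 mod 125]
  = -(125/41)    [QR: 41 ≡ 1 mod 4, sign kept]
  = -(2/41)    [125 ≡ 2 mod 41]
  = -(1/41)    [41 ≡ 1 mod 8 ⇒ (2/41) = +1]
  = -1    [(1/41) = 1]

-1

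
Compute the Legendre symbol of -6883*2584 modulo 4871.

By multiplicativity, (-6883·2584/4871) = (-6883/4871)·(2584/4871).
First factor (-6883/4871):
(-6883/4871)
  = (2859/4871)    [-6883 ≡ 2859 mod 4871]
  = -(4871/2859)    [QR: both ≡ 3 mod 4, sign flips]
  = -(2012/2859)    [4871 ≡ 2012 mod 2859]
  = -(503/2859)    [2859 ≡ 3 mod 8 ⇒ (2/2859)^2 = +1]
  = (2859/503)    [QR: both ≡ 3 mod 4, sign flips]
  = (344/503)    [2859 ≡ 344 mod 503]
  = (43/503)    [503 ≡ 7 mod 8 ⇒ (2/503)^3 = +1]
  = -(503/43)    [QR: both ≡ 3 mod 4, sign flips]
  = -(30/43)    [503 ≡ 30 mod 43]
  = (15/43)    [43 ≡ 3 mod 8 ⇒ (2/43) = -1]
  = -(43/15)    [QR: both ≡ 3 mod 4, sign flips]
  = -(13/15)    [43 ≡ 13 mod 15]
  = -(15/13)    [QR: 13 ≡ 1 mod 4, sign kept]
  = -(2/13)    [15 ≡ 2 mod 13]
  = (1/13)    [13 ≡ 5 mod 8 ⇒ (2/13) = -1]
  = 1    [(1/13) = 1]
Second factor (2584/4871):
(2584/4871)
  = (323/4871)    [4871 ≡ 7 mod 8 ⇒ (2/4871)^3 = +1]
  = -(4871/323)    [QR: both ≡ 3 mod 4, sign flips]
  = -(26/323)    [4871 ≡ 26 mod 323]
  = (13/323)    [323 ≡ 3 mod 8 ⇒ (2/323) = -1]
  = (323/13)    [QR: 13 ≡ 1 mod 4, sign kept]
  = (11/13)    [323 ≡ 11 mod 13]
  = (13/11)    [QR: 13 ≡ 1 mod 4, sign kept]
  = (2/11)    [13 ≡ 2 mod 11]
  = -(1/11)    [11 ≡ 3 mod 8 ⇒ (2/11) = -1]
  = -1    [(1/11) = 1]
Product: (1)·(-1) = -1.

-1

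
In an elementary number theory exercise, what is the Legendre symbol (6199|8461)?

1

8461 ≡ 1 (mod 4), so quadratic reciprocity gives (6199|8461) = (8461|6199). Reduce: 8461 ≡ 2262 (mod 6199). Now have (2262|6199).
Factor out 2: 2262 = 2·1131. Since 6199 ≡ 7 (mod 8), (2|6199) = +1. Now have (1131|6199).
Both 1131 ≡ 3 and 6199 ≡ 3 (mod 4), so reciprocity gives (1131|6199) = -(6199|1131). Reduce: 6199 ≡ 544 (mod 1131). Now have -(544|1131).
Factor out 2: 544 = 2^5·17. Since 1131 ≡ 3 (mod 8), (2|1131) = -1, and (2|1131)^5 = -1. Now have (17|1131).
17 ≡ 1 (mod 4), so quadratic reciprocity gives (17|1131) = (1131|17). Reduce: 1131 ≡ 9 (mod 17). Now have (9|17).
9 ≡ 1 (mod 4), so quadratic reciprocity gives (9|17) = (17|9). Reduce: 17 ≡ 8 (mod 9). Now have (8|9).
Factor out 2: 8 = 2^3. Since 9 ≡ 1 (mod 8), (2|9) = +1, and (2|9)^3 = +1. Now have (1|9).
(1|9) = 1. Collecting the sign factors: 1.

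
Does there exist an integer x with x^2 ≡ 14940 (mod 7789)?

yes

Reduce the numerator: 14940 ≡ 7151 (mod 7789), so (14940/7789) = (7151/7789).
7789 ≡ 1 (mod 4), so quadratic reciprocity gives (7151/7789) = (7789/7151). Reduce: 7789 ≡ 638 (mod 7151). Now have (638/7151).
Factor out 2: 638 = 2·319. Since 7151 ≡ 7 (mod 8), (2/7151) = +1. Now have (319/7151).
Both 319 ≡ 3 and 7151 ≡ 3 (mod 4), so reciprocity gives (319/7151) = -(7151/319). Reduce: 7151 ≡ 133 (mod 319). Now have -(133/319).
133 ≡ 1 (mod 4), so quadratic reciprocity gives (133/319) = (319/133). Reduce: 319 ≡ 53 (mod 133). Now have -(53/133).
53 ≡ 1 (mod 4), so quadratic reciprocity gives (53/133) = (133/53). Reduce: 133 ≡ 27 (mod 53). Now have -(27/53).
53 ≡ 1 (mod 4), so quadratic reciprocity gives (27/53) = (53/27). Reduce: 53 ≡ 26 (mod 27). Now have -(26/27).
Factor out 2: 26 = 2·13. Since 27 ≡ 3 (mod 8), (2/27) = -1. Now have (13/27).
13 ≡ 1 (mod 4), so quadratic reciprocity gives (13/27) = (27/13). Reduce: 27 ≡ 1 (mod 13). Now have (1/13).
(1/13) = 1. Collecting the sign factors: 1.
(14940/7789) = 1, and 7789 is prime, so 14940 is a quadratic residue mod 7789.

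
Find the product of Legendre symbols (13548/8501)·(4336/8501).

By multiplicativity, (13548·4336/8501) = (13548/8501)·(4336/8501).
First factor (13548/8501):
(13548/8501)
  = (5047/8501)    [13548 ≡ 5047 mod 8501]
  = (8501/5047)    [QR: 8501 ≡ 1 mod 4, sign kept]
  = (3454/5047)    [8501 ≡ 3454 mod 5047]
  = (1727/5047)    [5047 ≡ 7 mod 8 ⇒ (2/5047) = +1]
  = -(5047/1727)    [QR: both ≡ 3 mod 4, sign flips]
  = -(1593/1727)    [5047 ≡ 1593 mod 1727]
  = -(1727/1593)    [QR: 1593 ≡ 1 mod 4, sign kept]
  = -(134/1593)    [1727 ≡ 134 mod 1593]
  = -(67/1593)    [1593 ≡ 1 mod 8 ⇒ (2/1593) = +1]
  = -(1593/67)    [QR: 1593 ≡ 1 mod 4, sign kept]
  = -(52/67)    [1593 ≡ 52 mod 67]
  = -(13/67)    [67 ≡ 3 mod 8 ⇒ (2/67)^2 = +1]
  = -(67/13)    [QR: 13 ≡ 1 mod 4, sign kept]
  = -(2/13)    [67 ≡ 2 mod 13]
  = (1/13)    [13 ≡ 5 mod 8 ⇒ (2/13) = -1]
  = 1    [(1/13) = 1]
Second factor (4336/8501):
(4336/8501)
  = (271/8501)    [8501 ≡ 5 mod 8 ⇒ (2/8501)^4 = +1]
  = (8501/271)    [QR: 8501 ≡ 1 mod 4, sign kept]
  = (100/271)    [8501 ≡ 100 mod 271]
  = (25/271)    [271 ≡ 7 mod 8 ⇒ (2/271)^2 = +1]
  = (271/25)    [QR: 25 ≡ 1 mod 4, sign kept]
  = (21/25)    [271 ≡ 21 mod 25]
  = (25/21)    [QR: 21 ≡ 1 mod 4, sign kept]
  = (4/21)    [25 ≡ 4 mod 21]
  = (1/21)    [21 ≡ 5 mod 8 ⇒ (2/21)^2 = +1]
  = 1    [(1/21) = 1]
Product: (1)·(1) = 1.

1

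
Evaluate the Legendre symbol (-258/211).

Reduce the numerator: -258 ≡ 164 (mod 211), so (-258/211) = (164/211).
Factor out 2: 164 = 2^2·41. Since 211 ≡ 3 (mod 8), (2/211) = -1, and (2/211)^2 = +1. Now have (41/211).
41 ≡ 1 (mod 4), so quadratic reciprocity gives (41/211) = (211/41). Reduce: 211 ≡ 6 (mod 41). Now have (6/41).
Factor out 2: 6 = 2·3. Since 41 ≡ 1 (mod 8), (2/41) = +1. Now have (3/41).
41 ≡ 1 (mod 4), so quadratic reciprocity gives (3/41) = (41/3). Reduce: 41 ≡ 2 (mod 3). Now have (2/3).
Factor out 2: 2 = 2. Since 3 ≡ 3 (mod 8), (2/3) = -1. Now have -(1/3).
(1/3) = 1. Collecting the sign factors: -1.

-1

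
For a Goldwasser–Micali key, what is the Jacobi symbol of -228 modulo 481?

1

Reduce the numerator: -228 ≡ 253 (mod 481), so (-228/481) = (253/481).
253 ≡ 1 (mod 4), so quadratic reciprocity gives (253/481) = (481/253). Reduce: 481 ≡ 228 (mod 253). Now have (228/253).
Factor out 2: 228 = 2^2·57. Since 253 ≡ 5 (mod 8), (2/253) = -1, and (2/253)^2 = +1. Now have (57/253).
57 ≡ 1 (mod 4), so quadratic reciprocity gives (57/253) = (253/57). Reduce: 253 ≡ 25 (mod 57). Now have (25/57).
25 ≡ 1 (mod 4), so quadratic reciprocity gives (25/57) = (57/25). Reduce: 57 ≡ 7 (mod 25). Now have (7/25).
25 ≡ 1 (mod 4), so quadratic reciprocity gives (7/25) = (25/7). Reduce: 25 ≡ 4 (mod 7). Now have (4/7).
Factor out 2: 4 = 2^2. Since 7 ≡ 7 (mod 8), (2/7) = +1, and (2/7)^2 = +1. Now have (1/7).
(1/7) = 1. Collecting the sign factors: 1.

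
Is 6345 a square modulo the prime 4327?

(6345/4327)
  = (2018/4327)    [6345 ≡ 2018 mod 4327]
  = (1009/4327)    [4327 ≡ 7 mod 8 ⇒ (2/4327) = +1]
  = (4327/1009)    [QR: 1009 ≡ 1 mod 4, sign kept]
  = (291/1009)    [4327 ≡ 291 mod 1009]
  = (1009/291)    [QR: 1009 ≡ 1 mod 4, sign kept]
  = (136/291)    [1009 ≡ 136 mod 291]
  = -(17/291)    [291 ≡ 3 mod 8 ⇒ (2/291)^3 = -1]
  = -(291/17)    [QR: 17 ≡ 1 mod 4, sign kept]
  = -(2/17)    [291 ≡ 2 mod 17]
  = -(1/17)    [17 ≡ 1 mod 8 ⇒ (2/17) = +1]
  = -1    [(1/17) = 1]
The Legendre symbol is -1, so x^2 ≡ 6345 (mod 4327) has no solution.

no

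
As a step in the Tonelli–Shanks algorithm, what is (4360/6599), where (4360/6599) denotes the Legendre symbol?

Factor out 2: 4360 = 2^3·545. Since 6599 ≡ 7 (mod 8), (2/6599) = +1, and (2/6599)^3 = +1. Now have (545/6599).
545 ≡ 1 (mod 4), so quadratic reciprocity gives (545/6599) = (6599/545). Reduce: 6599 ≡ 59 (mod 545). Now have (59/545).
545 ≡ 1 (mod 4), so quadratic reciprocity gives (59/545) = (545/59). Reduce: 545 ≡ 14 (mod 59). Now have (14/59).
Factor out 2: 14 = 2·7. Since 59 ≡ 3 (mod 8), (2/59) = -1. Now have -(7/59).
Both 7 ≡ 3 and 59 ≡ 3 (mod 4), so reciprocity gives (7/59) = -(59/7). Reduce: 59 ≡ 3 (mod 7). Now have (3/7).
Both 3 ≡ 3 and 7 ≡ 3 (mod 4), so reciprocity gives (3/7) = -(7/3). Reduce: 7 ≡ 1 (mod 3). Now have -(1/3).
(1/3) = 1. Collecting the sign factors: -1.

-1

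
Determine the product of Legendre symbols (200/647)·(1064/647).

-1

By multiplicativity, (200·1064/647) = (200/647)·(1064/647).
First factor (200/647):
(200/647)
  = (25/647)    [647 ≡ 7 mod 8 ⇒ (2/647)^3 = +1]
  = (647/25)    [QR: 25 ≡ 1 mod 4, sign kept]
  = (22/25)    [647 ≡ 22 mod 25]
  = (11/25)    [25 ≡ 1 mod 8 ⇒ (2/25) = +1]
  = (25/11)    [QR: 25 ≡ 1 mod 4, sign kept]
  = (3/11)    [25 ≡ 3 mod 11]
  = -(11/3)    [QR: both ≡ 3 mod 4, sign flips]
  = -(2/3)    [11 ≡ 2 mod 3]
  = (1/3)    [3 ≡ 3 mod 8 ⇒ (2/3) = -1]
  = 1    [(1/3) = 1]
Second factor (1064/647):
(1064/647)
  = (417/647)    [1064 ≡ 417 mod 647]
  = (647/417)    [QR: 417 ≡ 1 mod 4, sign kept]
  = (230/417)    [647 ≡ 230 mod 417]
  = (115/417)    [417 ≡ 1 mod 8 ⇒ (2/417) = +1]
  = (417/115)    [QR: 417 ≡ 1 mod 4, sign kept]
  = (72/115)    [417 ≡ 72 mod 115]
  = -(9/115)    [115 ≡ 3 mod 8 ⇒ (2/115)^3 = -1]
  = -(115/9)    [QR: 9 ≡ 1 mod 4, sign kept]
  = -(7/9)    [115 ≡ 7 mod 9]
  = -(9/7)    [QR: 9 ≡ 1 mod 4, sign kept]
  = -(2/7)    [9 ≡ 2 mod 7]
  = -(1/7)    [7 ≡ 7 mod 8 ⇒ (2/7) = +1]
  = -1    [(1/7) = 1]
Product: (1)·(-1) = -1.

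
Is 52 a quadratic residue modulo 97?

no

Factor out 2: 52 = 2^2·13. Since 97 ≡ 1 (mod 8), (2/97) = +1, and (2/97)^2 = +1. Now have (13/97).
13 ≡ 1 (mod 4), so quadratic reciprocity gives (13/97) = (97/13). Reduce: 97 ≡ 6 (mod 13). Now have (6/13).
Factor out 2: 6 = 2·3. Since 13 ≡ 5 (mod 8), (2/13) = -1. Now have -(3/13).
13 ≡ 1 (mod 4), so quadratic reciprocity gives (3/13) = (13/3). Reduce: 13 ≡ 1 (mod 3). Now have -(1/3).
(1/3) = 1. Collecting the sign factors: -1.
The Legendre symbol is -1, so x^2 ≡ 52 (mod 97) has no solution.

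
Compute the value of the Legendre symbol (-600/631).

1

(-600/631)
  = (31/631)    [-600 ≡ 31 mod 631]
  = -(631/31)    [QR: both ≡ 3 mod 4, sign flips]
  = -(11/31)    [631 ≡ 11 mod 31]
  = (31/11)    [QR: both ≡ 3 mod 4, sign flips]
  = (9/11)    [31 ≡ 9 mod 11]
  = (11/9)    [QR: 9 ≡ 1 mod 4, sign kept]
  = (2/9)    [11 ≡ 2 mod 9]
  = (1/9)    [9 ≡ 1 mod 8 ⇒ (2/9) = +1]
  = 1    [(1/9) = 1]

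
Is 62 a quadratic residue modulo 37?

Reduce the numerator: 62 ≡ 25 (mod 37), so (62/37) = (25/37).
25 ≡ 1 (mod 4), so quadratic reciprocity gives (25/37) = (37/25). Reduce: 37 ≡ 12 (mod 25). Now have (12/25).
Factor out 2: 12 = 2^2·3. Since 25 ≡ 1 (mod 8), (2/25) = +1, and (2/25)^2 = +1. Now have (3/25).
25 ≡ 1 (mod 4), so quadratic reciprocity gives (3/25) = (25/3). Reduce: 25 ≡ 1 (mod 3). Now have (1/3).
(1/3) = 1. Collecting the sign factors: 1.
(62/37) = 1, and 37 is prime, so 62 is a quadratic residue mod 37.

yes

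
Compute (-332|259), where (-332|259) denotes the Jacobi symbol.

1

(-332|259)
  = (186|259)    [-332 ≡ 186 mod 259]
  = -(93|259)    [259 ≡ 3 mod 8 ⇒ (2|259) = -1]
  = -(259|93)    [QR: 93 ≡ 1 mod 4, sign kept]
  = -(73|93)    [259 ≡ 73 mod 93]
  = -(93|73)    [QR: 73 ≡ 1 mod 4, sign kept]
  = -(20|73)    [93 ≡ 20 mod 73]
  = -(5|73)    [73 ≡ 1 mod 8 ⇒ (2|73)^2 = +1]
  = -(73|5)    [QR: 5 ≡ 1 mod 4, sign kept]
  = -(3|5)    [73 ≡ 3 mod 5]
  = -(5|3)    [QR: 5 ≡ 1 mod 4, sign kept]
  = -(2|3)    [5 ≡ 2 mod 3]
  = (1|3)    [3 ≡ 3 mod 8 ⇒ (2|3) = -1]
  = 1    [(1|3) = 1]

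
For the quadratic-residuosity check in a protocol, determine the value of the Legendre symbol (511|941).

941 ≡ 1 (mod 4), so quadratic reciprocity gives (511|941) = (941|511). Reduce: 941 ≡ 430 (mod 511). Now have (430|511).
Factor out 2: 430 = 2·215. Since 511 ≡ 7 (mod 8), (2|511) = +1. Now have (215|511).
Both 215 ≡ 3 and 511 ≡ 3 (mod 4), so reciprocity gives (215|511) = -(511|215). Reduce: 511 ≡ 81 (mod 215). Now have -(81|215).
81 ≡ 1 (mod 4), so quadratic reciprocity gives (81|215) = (215|81). Reduce: 215 ≡ 53 (mod 81). Now have -(53|81).
53 ≡ 1 (mod 4), so quadratic reciprocity gives (53|81) = (81|53). Reduce: 81 ≡ 28 (mod 53). Now have -(28|53).
Factor out 2: 28 = 2^2·7. Since 53 ≡ 5 (mod 8), (2|53) = -1, and (2|53)^2 = +1. Now have -(7|53).
53 ≡ 1 (mod 4), so quadratic reciprocity gives (7|53) = (53|7). Reduce: 53 ≡ 4 (mod 7). Now have -(4|7).
Factor out 2: 4 = 2^2. Since 7 ≡ 7 (mod 8), (2|7) = +1, and (2|7)^2 = +1. Now have -(1|7).
(1|7) = 1. Collecting the sign factors: -1.

-1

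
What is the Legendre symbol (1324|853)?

1

(1324|853)
  = (471|853)    [1324 ≡ 471 mod 853]
  = (853|471)    [QR: 853 ≡ 1 mod 4, sign kept]
  = (382|471)    [853 ≡ 382 mod 471]
  = (191|471)    [471 ≡ 7 mod 8 ⇒ (2|471) = +1]
  = -(471|191)    [QR: both ≡ 3 mod 4, sign flips]
  = -(89|191)    [471 ≡ 89 mod 191]
  = -(191|89)    [QR: 89 ≡ 1 mod 4, sign kept]
  = -(13|89)    [191 ≡ 13 mod 89]
  = -(89|13)    [QR: 13 ≡ 1 mod 4, sign kept]
  = -(11|13)    [89 ≡ 11 mod 13]
  = -(13|11)    [QR: 13 ≡ 1 mod 4, sign kept]
  = -(2|11)    [13 ≡ 2 mod 11]
  = (1|11)    [11 ≡ 3 mod 8 ⇒ (2|11) = -1]
  = 1    [(1|11) = 1]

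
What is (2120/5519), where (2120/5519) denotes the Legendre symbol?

Factor out 2: 2120 = 2^3·265. Since 5519 ≡ 7 (mod 8), (2/5519) = +1, and (2/5519)^3 = +1. Now have (265/5519).
265 ≡ 1 (mod 4), so quadratic reciprocity gives (265/5519) = (5519/265). Reduce: 5519 ≡ 219 (mod 265). Now have (219/265).
265 ≡ 1 (mod 4), so quadratic reciprocity gives (219/265) = (265/219). Reduce: 265 ≡ 46 (mod 219). Now have (46/219).
Factor out 2: 46 = 2·23. Since 219 ≡ 3 (mod 8), (2/219) = -1. Now have -(23/219).
Both 23 ≡ 3 and 219 ≡ 3 (mod 4), so reciprocity gives (23/219) = -(219/23). Reduce: 219 ≡ 12 (mod 23). Now have (12/23).
Factor out 2: 12 = 2^2·3. Since 23 ≡ 7 (mod 8), (2/23) = +1, and (2/23)^2 = +1. Now have (3/23).
Both 3 ≡ 3 and 23 ≡ 3 (mod 4), so reciprocity gives (3/23) = -(23/3). Reduce: 23 ≡ 2 (mod 3). Now have -(2/3).
Factor out 2: 2 = 2. Since 3 ≡ 3 (mod 8), (2/3) = -1. Now have (1/3).
(1/3) = 1. Collecting the sign factors: 1.

1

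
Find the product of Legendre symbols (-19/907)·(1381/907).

By multiplicativity, (-19·1381/907) = (-19/907)·(1381/907).
First factor (-19/907):
(-19/907)
  = -(19/907)    [907 ≡ 3 mod 4 ⇒ (-1/907) = -1]
  = (907/19)    [QR: both ≡ 3 mod 4, sign flips]
  = (14/19)    [907 ≡ 14 mod 19]
  = -(7/19)    [19 ≡ 3 mod 8 ⇒ (2/19) = -1]
  = (19/7)    [QR: both ≡ 3 mod 4, sign flips]
  = (5/7)    [19 ≡ 5 mod 7]
  = (7/5)    [QR: 5 ≡ 1 mod 4, sign kept]
  = (2/5)    [7 ≡ 2 mod 5]
  = -(1/5)    [5 ≡ 5 mod 8 ⇒ (2/5) = -1]
  = -1    [(1/5) = 1]
Second factor (1381/907):
(1381/907)
  = (474/907)    [1381 ≡ 474 mod 907]
  = -(237/907)    [907 ≡ 3 mod 8 ⇒ (2/907) = -1]
  = -(907/237)    [QR: 237 ≡ 1 mod 4, sign kept]
  = -(196/237)    [907 ≡ 196 mod 237]
  = -(49/237)    [237 ≡ 5 mod 8 ⇒ (2/237)^2 = +1]
  = -(237/49)    [QR: 49 ≡ 1 mod 4, sign kept]
  = -(41/49)    [237 ≡ 41 mod 49]
  = -(49/41)    [QR: 41 ≡ 1 mod 4, sign kept]
  = -(8/41)    [49 ≡ 8 mod 41]
  = -(1/41)    [41 ≡ 1 mod 8 ⇒ (2/41)^3 = +1]
  = -1    [(1/41) = 1]
Product: (-1)·(-1) = 1.

1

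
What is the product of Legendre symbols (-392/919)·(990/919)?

-1

By multiplicativity, (-392·990/919) = (-392/919)·(990/919).
First factor (-392/919):
Reduce the numerator: -392 ≡ 527 (mod 919), so (-392/919) = (527/919).
Both 527 ≡ 3 and 919 ≡ 3 (mod 4), so reciprocity gives (527/919) = -(919/527). Reduce: 919 ≡ 392 (mod 527). Now have -(392/527).
Factor out 2: 392 = 2^3·49. Since 527 ≡ 7 (mod 8), (2/527) = +1, and (2/527)^3 = +1. Now have -(49/527).
49 ≡ 1 (mod 4), so quadratic reciprocity gives (49/527) = (527/49). Reduce: 527 ≡ 37 (mod 49). Now have -(37/49).
37 ≡ 1 (mod 4), so quadratic reciprocity gives (37/49) = (49/37). Reduce: 49 ≡ 12 (mod 37). Now have -(12/37).
Factor out 2: 12 = 2^2·3. Since 37 ≡ 5 (mod 8), (2/37) = -1, and (2/37)^2 = +1. Now have -(3/37).
37 ≡ 1 (mod 4), so quadratic reciprocity gives (3/37) = (37/3). Reduce: 37 ≡ 1 (mod 3). Now have -(1/3).
(1/3) = 1. Collecting the sign factors: -1.
Second factor (990/919):
Reduce the numerator: 990 ≡ 71 (mod 919), so (990/919) = (71/919).
Both 71 ≡ 3 and 919 ≡ 3 (mod 4), so reciprocity gives (71/919) = -(919/71). Reduce: 919 ≡ 67 (mod 71). Now have -(67/71).
Both 67 ≡ 3 and 71 ≡ 3 (mod 4), so reciprocity gives (67/71) = -(71/67). Reduce: 71 ≡ 4 (mod 67). Now have (4/67).
Factor out 2: 4 = 2^2. Since 67 ≡ 3 (mod 8), (2/67) = -1, and (2/67)^2 = +1. Now have (1/67).
(1/67) = 1. Collecting the sign factors: 1.
Product: (-1)·(1) = -1.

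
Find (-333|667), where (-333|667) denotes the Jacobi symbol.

(-333|667)
  = (334|667)    [-333 ≡ 334 mod 667]
  = -(167|667)    [667 ≡ 3 mod 8 ⇒ (2|667) = -1]
  = (667|167)    [QR: both ≡ 3 mod 4, sign flips]
  = (166|167)    [667 ≡ 166 mod 167]
  = (83|167)    [167 ≡ 7 mod 8 ⇒ (2|167) = +1]
  = -(167|83)    [QR: both ≡ 3 mod 4, sign flips]
  = -(1|83)    [167 ≡ 1 mod 83]
  = -1    [(1|83) = 1]

-1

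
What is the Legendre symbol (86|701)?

-1

(86|701)
  = -(43|701)    [701 ≡ 5 mod 8 ⇒ (2|701) = -1]
  = -(701|43)    [QR: 701 ≡ 1 mod 4, sign kept]
  = -(13|43)    [701 ≡ 13 mod 43]
  = -(43|13)    [QR: 13 ≡ 1 mod 4, sign kept]
  = -(4|13)    [43 ≡ 4 mod 13]
  = -(1|13)    [13 ≡ 5 mod 8 ⇒ (2|13)^2 = +1]
  = -1    [(1|13) = 1]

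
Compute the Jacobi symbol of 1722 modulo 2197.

-1

(1722 / 2197)
  = -(861 / 2197)    [2197 ≡ 5 mod 8 ⇒ (2 / 2197) = -1]
  = -(2197 / 861)    [QR: 861 ≡ 1 mod 4, sign kept]
  = -(475 / 861)    [2197 ≡ 475 mod 861]
  = -(861 / 475)    [QR: 861 ≡ 1 mod 4, sign kept]
  = -(386 / 475)    [861 ≡ 386 mod 475]
  = (193 / 475)    [475 ≡ 3 mod 8 ⇒ (2 / 475) = -1]
  = (475 / 193)    [QR: 193 ≡ 1 mod 4, sign kept]
  = (89 / 193)    [475 ≡ 89 mod 193]
  = (193 / 89)    [QR: 89 ≡ 1 mod 4, sign kept]
  = (15 / 89)    [193 ≡ 15 mod 89]
  = (89 / 15)    [QR: 89 ≡ 1 mod 4, sign kept]
  = (14 / 15)    [89 ≡ 14 mod 15]
  = (7 / 15)    [15 ≡ 7 mod 8 ⇒ (2 / 15) = +1]
  = -(15 / 7)    [QR: both ≡ 3 mod 4, sign flips]
  = -(1 / 7)    [15 ≡ 1 mod 7]
  = -1    [(1 / 7) = 1]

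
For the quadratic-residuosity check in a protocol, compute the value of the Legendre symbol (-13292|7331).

1

(-13292|7331)
  = (1370|7331)    [-13292 ≡ 1370 mod 7331]
  = -(685|7331)    [7331 ≡ 3 mod 8 ⇒ (2|7331) = -1]
  = -(7331|685)    [QR: 685 ≡ 1 mod 4, sign kept]
  = -(481|685)    [7331 ≡ 481 mod 685]
  = -(685|481)    [QR: 481 ≡ 1 mod 4, sign kept]
  = -(204|481)    [685 ≡ 204 mod 481]
  = -(51|481)    [481 ≡ 1 mod 8 ⇒ (2|481)^2 = +1]
  = -(481|51)    [QR: 481 ≡ 1 mod 4, sign kept]
  = -(22|51)    [481 ≡ 22 mod 51]
  = (11|51)    [51 ≡ 3 mod 8 ⇒ (2|51) = -1]
  = -(51|11)    [QR: both ≡ 3 mod 4, sign flips]
  = -(7|11)    [51 ≡ 7 mod 11]
  = (11|7)    [QR: both ≡ 3 mod 4, sign flips]
  = (4|7)    [11 ≡ 4 mod 7]
  = (1|7)    [7 ≡ 7 mod 8 ⇒ (2|7)^2 = +1]
  = 1    [(1|7) = 1]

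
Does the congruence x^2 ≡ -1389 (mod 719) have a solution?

yes

(-1389/719)
  = -(1389/719)    [719 ≡ 3 mod 4 ⇒ (-1/719) = -1]
  = -(670/719)    [1389 ≡ 670 mod 719]
  = -(335/719)    [719 ≡ 7 mod 8 ⇒ (2/719) = +1]
  = (719/335)    [QR: both ≡ 3 mod 4, sign flips]
  = (49/335)    [719 ≡ 49 mod 335]
  = (335/49)    [QR: 49 ≡ 1 mod 4, sign kept]
  = (41/49)    [335 ≡ 41 mod 49]
  = (49/41)    [QR: 41 ≡ 1 mod 4, sign kept]
  = (8/41)    [49 ≡ 8 mod 41]
  = (1/41)    [41 ≡ 1 mod 8 ⇒ (2/41)^3 = +1]
  = 1    [(1/41) = 1]
The Legendre symbol is 1, so x^2 ≡ -1389 (mod 719) has solution.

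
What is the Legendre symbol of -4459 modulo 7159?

-1

Reduce the numerator: -4459 ≡ 2700 (mod 7159), so (-4459/7159) = (2700/7159).
Factor out 2: 2700 = 2^2·675. Since 7159 ≡ 7 (mod 8), (2/7159) = +1, and (2/7159)^2 = +1. Now have (675/7159).
Both 675 ≡ 3 and 7159 ≡ 3 (mod 4), so reciprocity gives (675/7159) = -(7159/675). Reduce: 7159 ≡ 409 (mod 675). Now have -(409/675).
409 ≡ 1 (mod 4), so quadratic reciprocity gives (409/675) = (675/409). Reduce: 675 ≡ 266 (mod 409). Now have -(266/409).
Factor out 2: 266 = 2·133. Since 409 ≡ 1 (mod 8), (2/409) = +1. Now have -(133/409).
133 ≡ 1 (mod 4), so quadratic reciprocity gives (133/409) = (409/133). Reduce: 409 ≡ 10 (mod 133). Now have -(10/133).
Factor out 2: 10 = 2·5. Since 133 ≡ 5 (mod 8), (2/133) = -1. Now have (5/133).
5 ≡ 1 (mod 4), so quadratic reciprocity gives (5/133) = (133/5). Reduce: 133 ≡ 3 (mod 5). Now have (3/5).
5 ≡ 1 (mod 4), so quadratic reciprocity gives (3/5) = (5/3). Reduce: 5 ≡ 2 (mod 3). Now have (2/3).
Factor out 2: 2 = 2. Since 3 ≡ 3 (mod 8), (2/3) = -1. Now have -(1/3).
(1/3) = 1. Collecting the sign factors: -1.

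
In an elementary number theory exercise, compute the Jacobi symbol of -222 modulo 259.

(-222/259)
  = -(222/259)    [259 ≡ 3 mod 4 ⇒ (-1/259) = -1]
  = (111/259)    [259 ≡ 3 mod 8 ⇒ (2/259) = -1]
  = -(259/111)    [QR: both ≡ 3 mod 4, sign flips]
  = -(37/111)    [259 ≡ 37 mod 111]
  = -(111/37)    [QR: 37 ≡ 1 mod 4, sign kept]
  = -(0/37)    [111 ≡ 0 mod 37]
  = 0    [numerator 0, gcd > 1]

0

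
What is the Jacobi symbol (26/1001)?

0

(26/1001)
  = (13/1001)    [1001 ≡ 1 mod 8 ⇒ (2/1001) = +1]
  = (1001/13)    [QR: 13 ≡ 1 mod 4, sign kept]
  = (0/13)    [1001 ≡ 0 mod 13]
  = 0    [numerator 0, gcd > 1]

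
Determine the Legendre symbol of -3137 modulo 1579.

1

(-3137|1579)
  = -(3137|1579)    [1579 ≡ 3 mod 4 ⇒ (-1|1579) = -1]
  = -(1558|1579)    [3137 ≡ 1558 mod 1579]
  = (779|1579)    [1579 ≡ 3 mod 8 ⇒ (2|1579) = -1]
  = -(1579|779)    [QR: both ≡ 3 mod 4, sign flips]
  = -(21|779)    [1579 ≡ 21 mod 779]
  = -(779|21)    [QR: 21 ≡ 1 mod 4, sign kept]
  = -(2|21)    [779 ≡ 2 mod 21]
  = (1|21)    [21 ≡ 5 mod 8 ⇒ (2|21) = -1]
  = 1    [(1|21) = 1]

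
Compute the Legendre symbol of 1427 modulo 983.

(1427 / 983)
  = (444 / 983)    [1427 ≡ 444 mod 983]
  = (111 / 983)    [983 ≡ 7 mod 8 ⇒ (2 / 983)^2 = +1]
  = -(983 / 111)    [QR: both ≡ 3 mod 4, sign flips]
  = -(95 / 111)    [983 ≡ 95 mod 111]
  = (111 / 95)    [QR: both ≡ 3 mod 4, sign flips]
  = (16 / 95)    [111 ≡ 16 mod 95]
  = (1 / 95)    [95 ≡ 7 mod 8 ⇒ (2 / 95)^4 = +1]
  = 1    [(1 / 95) = 1]

1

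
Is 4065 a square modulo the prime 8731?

(4065/8731)
  = (8731/4065)    [QR: 4065 ≡ 1 mod 4, sign kept]
  = (601/4065)    [8731 ≡ 601 mod 4065]
  = (4065/601)    [QR: 601 ≡ 1 mod 4, sign kept]
  = (459/601)    [4065 ≡ 459 mod 601]
  = (601/459)    [QR: 601 ≡ 1 mod 4, sign kept]
  = (142/459)    [601 ≡ 142 mod 459]
  = -(71/459)    [459 ≡ 3 mod 8 ⇒ (2/459) = -1]
  = (459/71)    [QR: both ≡ 3 mod 4, sign flips]
  = (33/71)    [459 ≡ 33 mod 71]
  = (71/33)    [QR: 33 ≡ 1 mod 4, sign kept]
  = (5/33)    [71 ≡ 5 mod 33]
  = (33/5)    [QR: 5 ≡ 1 mod 4, sign kept]
  = (3/5)    [33 ≡ 3 mod 5]
  = (5/3)    [QR: 5 ≡ 1 mod 4, sign kept]
  = (2/3)    [5 ≡ 2 mod 3]
  = -(1/3)    [3 ≡ 3 mod 8 ⇒ (2/3) = -1]
  = -1    [(1/3) = 1]
(4065/8731) = -1, and 8731 is prime, so 4065 is not a quadratic residue mod 8731.

no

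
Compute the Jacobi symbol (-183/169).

1

(-183/169)
  = (155/169)    [-183 ≡ 155 mod 169]
  = (169/155)    [QR: 169 ≡ 1 mod 4, sign kept]
  = (14/155)    [169 ≡ 14 mod 155]
  = -(7/155)    [155 ≡ 3 mod 8 ⇒ (2/155) = -1]
  = (155/7)    [QR: both ≡ 3 mod 4, sign flips]
  = (1/7)    [155 ≡ 1 mod 7]
  = 1    [(1/7) = 1]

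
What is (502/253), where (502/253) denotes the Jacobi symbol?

(502/253)
  = (249/253)    [502 ≡ 249 mod 253]
  = (253/249)    [QR: 249 ≡ 1 mod 4, sign kept]
  = (4/249)    [253 ≡ 4 mod 249]
  = (1/249)    [249 ≡ 1 mod 8 ⇒ (2/249)^2 = +1]
  = 1    [(1/249) = 1]

1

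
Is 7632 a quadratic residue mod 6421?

Reduce the numerator: 7632 ≡ 1211 (mod 6421), so (7632/6421) = (1211/6421).
6421 ≡ 1 (mod 4), so quadratic reciprocity gives (1211/6421) = (6421/1211). Reduce: 6421 ≡ 366 (mod 1211). Now have (366/1211).
Factor out 2: 366 = 2·183. Since 1211 ≡ 3 (mod 8), (2/1211) = -1. Now have -(183/1211).
Both 183 ≡ 3 and 1211 ≡ 3 (mod 4), so reciprocity gives (183/1211) = -(1211/183). Reduce: 1211 ≡ 113 (mod 183). Now have (113/183).
113 ≡ 1 (mod 4), so quadratic reciprocity gives (113/183) = (183/113). Reduce: 183 ≡ 70 (mod 113). Now have (70/113).
Factor out 2: 70 = 2·35. Since 113 ≡ 1 (mod 8), (2/113) = +1. Now have (35/113).
113 ≡ 1 (mod 4), so quadratic reciprocity gives (35/113) = (113/35). Reduce: 113 ≡ 8 (mod 35). Now have (8/35).
Factor out 2: 8 = 2^3. Since 35 ≡ 3 (mod 8), (2/35) = -1, and (2/35)^3 = -1. Now have -(1/35).
(1/35) = 1. Collecting the sign factors: -1.
The Legendre symbol is -1, so x^2 ≡ 7632 (mod 6421) has no solution.

no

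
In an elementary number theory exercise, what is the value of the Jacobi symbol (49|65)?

49 ≡ 1 (mod 4), so quadratic reciprocity gives (49|65) = (65|49). Reduce: 65 ≡ 16 (mod 49). Now have (16|49).
Factor out 2: 16 = 2^4. Since 49 ≡ 1 (mod 8), (2|49) = +1, and (2|49)^4 = +1. Now have (1|49).
(1|49) = 1. Collecting the sign factors: 1.

1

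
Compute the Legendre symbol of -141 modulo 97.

Reduce the numerator: -141 ≡ 53 (mod 97), so (-141/97) = (53/97).
53 ≡ 1 (mod 4), so quadratic reciprocity gives (53/97) = (97/53). Reduce: 97 ≡ 44 (mod 53). Now have (44/53).
Factor out 2: 44 = 2^2·11. Since 53 ≡ 5 (mod 8), (2/53) = -1, and (2/53)^2 = +1. Now have (11/53).
53 ≡ 1 (mod 4), so quadratic reciprocity gives (11/53) = (53/11). Reduce: 53 ≡ 9 (mod 11). Now have (9/11).
9 ≡ 1 (mod 4), so quadratic reciprocity gives (9/11) = (11/9). Reduce: 11 ≡ 2 (mod 9). Now have (2/9).
Factor out 2: 2 = 2. Since 9 ≡ 1 (mod 8), (2/9) = +1. Now have (1/9).
(1/9) = 1. Collecting the sign factors: 1.

1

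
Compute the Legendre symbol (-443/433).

Reduce the numerator: -443 ≡ 423 (mod 433), so (-443/433) = (423/433).
433 ≡ 1 (mod 4), so quadratic reciprocity gives (423/433) = (433/423). Reduce: 433 ≡ 10 (mod 423). Now have (10/423).
Factor out 2: 10 = 2·5. Since 423 ≡ 7 (mod 8), (2/423) = +1. Now have (5/423).
5 ≡ 1 (mod 4), so quadratic reciprocity gives (5/423) = (423/5). Reduce: 423 ≡ 3 (mod 5). Now have (3/5).
5 ≡ 1 (mod 4), so quadratic reciprocity gives (3/5) = (5/3). Reduce: 5 ≡ 2 (mod 3). Now have (2/3).
Factor out 2: 2 = 2. Since 3 ≡ 3 (mod 8), (2/3) = -1. Now have -(1/3).
(1/3) = 1. Collecting the sign factors: -1.

-1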